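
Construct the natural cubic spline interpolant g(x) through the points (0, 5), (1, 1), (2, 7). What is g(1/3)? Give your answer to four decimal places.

2.9259

Put m_i = g'' at the i-th knot. Here h = (1, 1) and Δ = (-4, 6), so the interior equations h_(i-1)·m_(i-1) + 2(h_(i-1)+h_i)·m_i + h_i·m_(i+1) = 6(Δ_i − Δ_(i-1)) read
  1·m_0 + 4·m_1 + 1·m_2 = 6(Δ_1 - Δ_0) = 60
Natural end conditions: m_0 = m_2 = 0.
Hence m_0 = 0, m_1 = 15, m_2 = 0.
On [0, 1], g(x) = 5 - 13/2·x + 0·x² + 5/2·x³.
With x = 1/3: g(1/3) = 79/27.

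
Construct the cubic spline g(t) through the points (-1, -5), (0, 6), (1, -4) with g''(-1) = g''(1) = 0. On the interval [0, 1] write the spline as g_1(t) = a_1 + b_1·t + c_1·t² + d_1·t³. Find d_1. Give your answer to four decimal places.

5.2500

Write m_i for g''(x_i). With h_i = 1, 1 and divided differences Δ_i = 11, -10, the continuity of g' gives the tridiagonal system
  1·m_0 + 4·m_1 + 1·m_2 = 6(Δ_1 - Δ_0) = -126
Natural end conditions: m_0 = m_2 = 0.
Hence m_0 = 0, m_1 = -63/2, m_2 = 0.
On [0, 1], with g_1(t) = a_1 + b_1·t + c_1·t² + d_1·t³: c_1 = m_1/2 = -63/4, d_1 = (m_2 - m_1)/(6h_1) = 21/4, b_1 = Δ_1 - h_1(2m_1 + m_2)/6 = 1/2.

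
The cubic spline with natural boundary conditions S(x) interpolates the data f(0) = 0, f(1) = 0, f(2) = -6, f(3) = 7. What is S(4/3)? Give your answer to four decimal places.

Write m_i for S''(x_i). With h_i = 1, 1, 1 and divided differences Δ_i = 0, -6, 13, the continuity of S' gives the tridiagonal system
  1·m_0 + 4·m_1 + 1·m_2 = 6(Δ_1 - Δ_0) = -36
  1·m_1 + 4·m_2 + 1·m_3 = 6(Δ_2 - Δ_1) = 114
Natural end conditions: m_0 = m_3 = 0.
Hence m_0 = 0, m_1 = -86/5, m_2 = 164/5, m_3 = 0.
On [1, 2], S(x) = 0 - 86/15·(x - 1) - 43/5·(x - 1)² + 25/3·(x - 1)³.
With (x - 1) = 1/3: S(4/3) = -1036/405.

-2.5580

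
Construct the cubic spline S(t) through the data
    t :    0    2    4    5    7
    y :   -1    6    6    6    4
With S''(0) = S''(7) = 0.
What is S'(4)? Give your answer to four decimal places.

-0.1914

Write M_i for S''(x_i). With h_i = 2, 2, 1, 2 and divided differences Δ_i = 7/2, 0, 0, -1, the continuity of S' gives the tridiagonal system
  2·M_0 + 8·M_1 + 2·M_2 = 6(Δ_1 - Δ_0) = -21
  2·M_1 + 6·M_2 + 1·M_3 = 6(Δ_2 - Δ_1) = 0
  1·M_2 + 6·M_3 + 2·M_4 = 6(Δ_3 - Δ_2) = -6
Natural end conditions: M_0 = M_4 = 0.
Forward elimination and back-substitution give M_0 = 0, M_1 = -747/256, M_2 = 75/64, M_3 = -153/128, M_4 = 0.
On [4, 5], S'(t) = b_2 + 2c_2·(t - 4) + 3d_2·(t - 4)² with b_2 = Δ_2 - h_2(2M_2 + M_3)/6 = -49/256, c_2 = M_2/2 = 75/128, d_2 = (M_3 - M_2)/(6h_2) = -101/256. So S'(4) = -49/256.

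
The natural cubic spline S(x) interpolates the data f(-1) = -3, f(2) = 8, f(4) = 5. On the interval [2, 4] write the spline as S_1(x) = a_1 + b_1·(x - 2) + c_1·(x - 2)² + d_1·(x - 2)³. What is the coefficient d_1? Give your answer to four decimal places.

With m_i denoting the second derivative at x_i, h_i = 3, 2, and Δ_i = (y_(i+1) − y_i)/h_i = 11/3, -3/2:
  3·m_0 + 10·m_1 + 2·m_2 = 6(Δ_1 - Δ_0) = -31
Natural end conditions: m_0 = m_2 = 0.
Hence m_0 = 0, m_1 = -31/10, m_2 = 0.
On [2, 4], with S_1(x) = a_1 + b_1·(x - 2) + c_1·(x - 2)² + d_1·(x - 2)³: c_1 = m_1/2 = -31/20, d_1 = (m_2 - m_1)/(6h_1) = 31/120, b_1 = Δ_1 - h_1(2m_1 + m_2)/6 = 17/30.

0.2583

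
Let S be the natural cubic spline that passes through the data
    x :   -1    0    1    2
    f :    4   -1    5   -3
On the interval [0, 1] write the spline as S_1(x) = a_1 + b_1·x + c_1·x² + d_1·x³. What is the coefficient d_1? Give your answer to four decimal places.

-8.3333

Write M_i for S''(x_i). With h_i = 1, 1, 1 and divided differences Δ_i = -5, 6, -8, the continuity of S' gives the tridiagonal system
  1·M_0 + 4·M_1 + 1·M_2 = 6(Δ_1 - Δ_0) = 66
  1·M_1 + 4·M_2 + 1·M_3 = 6(Δ_2 - Δ_1) = -84
Natural end conditions: M_0 = M_3 = 0.
Solving the tridiagonal system: M_0 = 0, M_1 = 116/5, M_2 = -134/5, M_3 = 0.
On [0, 1], with S_1(x) = a_1 + b_1·x + c_1·x² + d_1·x³: c_1 = M_1/2 = 58/5, d_1 = (M_2 - M_1)/(6h_1) = -25/3, b_1 = Δ_1 - h_1(2M_1 + M_2)/6 = 41/15.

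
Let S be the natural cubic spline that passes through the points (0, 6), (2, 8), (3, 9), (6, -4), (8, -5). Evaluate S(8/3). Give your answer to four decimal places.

Let m_i = S''(x_i). Step sizes h_i = 2, 1, 3, 2; slopes of the chords Δ_i = (y_(i+1) - y_i)/h_i = 1, 1, -13/3, -1/2.
  2·m_0 + 6·m_1 + 1·m_2 = 6(Δ_1 - Δ_0) = 0
  1·m_1 + 8·m_2 + 3·m_3 = 6(Δ_2 - Δ_1) = -32
  3·m_2 + 10·m_3 + 2·m_4 = 6(Δ_3 - Δ_2) = 23
Natural end conditions: m_0 = m_4 = 0.
Forward elimination and back-substitution give m_0 = 0, m_1 = 389/416, m_2 = -1167/208, m_3 = 1657/416, m_4 = 0.
On [2, 3], S(x) = 8 + 1013/624·(x - 2) + 389/832·(x - 2)² - 2723/2496·(x - 2)³.
With (x - 2) = 2/3: S(8/3) = 11621/1296.

8.9668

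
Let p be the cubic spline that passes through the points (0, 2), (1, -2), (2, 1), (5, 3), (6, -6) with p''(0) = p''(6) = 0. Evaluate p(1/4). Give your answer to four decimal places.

0.5858

Write M_i for p''(x_i). With h_i = 1, 1, 3, 1 and divided differences Δ_i = -4, 3, 2/3, -9, the continuity of p' gives the tridiagonal system
  1·M_0 + 4·M_1 + 1·M_2 = 6(Δ_1 - Δ_0) = 42
  1·M_1 + 8·M_2 + 3·M_3 = 6(Δ_2 - Δ_1) = -14
  3·M_2 + 8·M_3 + 1·M_4 = 6(Δ_3 - Δ_2) = -58
Natural end conditions: M_0 = M_4 = 0.
Solving the tridiagonal system: M_0 = 0, M_1 = 562/53, M_2 = -22/53, M_3 = -376/53, M_4 = 0.
On [0, 1], p(x) = 2 - 917/159·x + 0·x² + 281/159·x³.
With x = 1/4: p(1/4) = 1987/3392.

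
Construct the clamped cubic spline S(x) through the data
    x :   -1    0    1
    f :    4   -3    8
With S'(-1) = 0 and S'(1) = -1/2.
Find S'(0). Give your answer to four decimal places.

With M_i denoting the second derivative at x_i, h_i = 1, 1, and Δ_i = (y_(i+1) − y_i)/h_i = -7, 11:
  1·M_0 + 4·M_1 + 1·M_2 = 6(Δ_1 - Δ_0) = 108
Clamped end conditions give two more equations: 2h_0·M_0 + h_0·M_1 = 6(Δ_0 - S'(-1)) = -42 and h_1·M_1 + 2h_1·M_2 = 6(S'(1) - Δ_1) = -69.
Hence M_0 = -193/4, M_1 = 109/2, M_2 = -247/4.
On [0, 1], S'(x) = b_1 + 2c_1·x + 3d_1·x² with b_1 = Δ_1 - h_1(2M_1 + M_2)/6 = 25/8, c_1 = M_1/2 = 109/4, d_1 = (M_2 - M_1)/(6h_1) = -155/8. So S'(0) = 25/8.

3.1250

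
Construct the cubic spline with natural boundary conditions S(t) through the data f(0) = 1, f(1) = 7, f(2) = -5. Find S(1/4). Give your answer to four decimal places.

Let σ_i = S''(x_i). Step sizes h_i = 1, 1; slopes of the chords Δ_i = (y_(i+1) - y_i)/h_i = 6, -12.
  1·σ_0 + 4·σ_1 + 1·σ_2 = 6(Δ_1 - Δ_0) = -108
Natural end conditions: σ_0 = σ_2 = 0.
Solving the tridiagonal system: σ_0 = 0, σ_1 = -27, σ_2 = 0.
On [0, 1], S(t) = 1 + 21/2·t + 0·t² - 9/2·t³.
With t = 1/4: S(1/4) = 455/128.

3.5547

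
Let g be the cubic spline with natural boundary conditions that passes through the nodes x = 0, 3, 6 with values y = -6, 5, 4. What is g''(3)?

Let M_i = g''(x_i). Step sizes h_i = 3, 3; slopes of the chords Δ_i = (y_(i+1) - y_i)/h_i = 11/3, -1/3.
  3·M_0 + 12·M_1 + 3·M_2 = 6(Δ_1 - Δ_0) = -24
Natural end conditions: M_0 = M_2 = 0.
Solving: M_0 = 0, M_1 = -2, M_2 = 0.

-2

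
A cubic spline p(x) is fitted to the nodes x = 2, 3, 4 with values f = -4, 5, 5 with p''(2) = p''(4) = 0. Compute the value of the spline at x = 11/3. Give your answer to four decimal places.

Put M_i = p'' at the i-th knot. Here h = (1, 1) and Δ = (9, 0), so the interior equations h_(i-1)·M_(i-1) + 2(h_(i-1)+h_i)·M_i + h_i·M_(i+1) = 6(Δ_i − Δ_(i-1)) read
  1·M_0 + 4·M_1 + 1·M_2 = 6(Δ_1 - Δ_0) = -54
Natural end conditions: M_0 = M_2 = 0.
Hence M_0 = 0, M_1 = -27/2, M_2 = 0.
On [3, 4], p(x) = 5 + 9/2·(x - 3) - 27/4·(x - 3)² + 9/4·(x - 3)³.
With (x - 3) = 2/3: p(11/3) = 17/3.

5.6667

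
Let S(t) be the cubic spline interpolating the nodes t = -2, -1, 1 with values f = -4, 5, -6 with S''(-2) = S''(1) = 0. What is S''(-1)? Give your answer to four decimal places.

-14.5000

Let m_i = S''(x_i). Step sizes h_i = 1, 2; slopes of the chords Δ_i = (y_(i+1) - y_i)/h_i = 9, -11/2.
  1·m_0 + 6·m_1 + 2·m_2 = 6(Δ_1 - Δ_0) = -87
Natural end conditions: m_0 = m_2 = 0.
Solving the tridiagonal system: m_0 = 0, m_1 = -29/2, m_2 = 0.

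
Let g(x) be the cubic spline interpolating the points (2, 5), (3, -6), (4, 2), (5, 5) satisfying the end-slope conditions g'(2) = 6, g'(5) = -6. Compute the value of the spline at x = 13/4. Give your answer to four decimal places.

Let M_i = g''(x_i). Step sizes h_i = 1, 1, 1; slopes of the chords Δ_i = (y_(i+1) - y_i)/h_i = -11, 8, 3.
  1·M_0 + 4·M_1 + 1·M_2 = 6(Δ_1 - Δ_0) = 114
  1·M_1 + 4·M_2 + 1·M_3 = 6(Δ_2 - Δ_1) = -30
Clamped end conditions give two more equations: 2h_0·M_0 + h_0·M_1 = 6(Δ_0 - g'(2)) = -102 and h_2·M_2 + 2h_2·M_3 = 6(g'(5) - Δ_2) = -54.
Hence M_0 = -384/5, M_1 = 258/5, M_2 = -78/5, M_3 = -96/5.
On [3, 4], g(x) = -6 - 33/5·(x - 3) + 129/5·(x - 3)² - 56/5·(x - 3)³.
With (x - 3) = 1/4: g(13/4) = -497/80.

-6.2125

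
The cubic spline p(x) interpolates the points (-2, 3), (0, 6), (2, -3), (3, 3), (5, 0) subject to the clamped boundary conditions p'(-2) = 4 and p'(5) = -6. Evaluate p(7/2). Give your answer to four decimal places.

Let M_i = p''(x_i). Step sizes h_i = 2, 2, 1, 2; slopes of the chords Δ_i = (y_(i+1) - y_i)/h_i = 3/2, -9/2, 6, -3/2.
  2·M_0 + 8·M_1 + 2·M_2 = 6(Δ_1 - Δ_0) = -36
  2·M_1 + 6·M_2 + 1·M_3 = 6(Δ_2 - Δ_1) = 63
  1·M_2 + 6·M_3 + 2·M_4 = 6(Δ_3 - Δ_2) = -45
Clamped end conditions give two more equations: 2h_0·M_0 + h_0·M_1 = 6(Δ_0 - p'(-2)) = -15 and h_3·M_3 + 2h_3·M_4 = 6(p'(5) - Δ_3) = -27.
Hence M_0 = 49/122, M_1 = -1013/122, M_2 = 1807/122, M_3 = -565/61, M_4 = -517/244.
On [3, 5], p(x) = 3 + 1313/244·(x - 3) - 565/122·(x - 3)² + 581/976·(x - 3)³.
With (x - 3) = 1/2: p(7/2) = 35973/7808.

4.6072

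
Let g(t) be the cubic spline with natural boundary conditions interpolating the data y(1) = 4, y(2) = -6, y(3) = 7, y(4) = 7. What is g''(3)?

-30

Write σ_i for g''(x_i). With h_i = 1, 1, 1 and divided differences Δ_i = -10, 13, 0, the continuity of g' gives the tridiagonal system
  1·σ_0 + 4·σ_1 + 1·σ_2 = 6(Δ_1 - Δ_0) = 138
  1·σ_1 + 4·σ_2 + 1·σ_3 = 6(Δ_2 - Δ_1) = -78
Natural end conditions: σ_0 = σ_3 = 0.
Solving the tridiagonal system: σ_0 = 0, σ_1 = 42, σ_2 = -30, σ_3 = 0.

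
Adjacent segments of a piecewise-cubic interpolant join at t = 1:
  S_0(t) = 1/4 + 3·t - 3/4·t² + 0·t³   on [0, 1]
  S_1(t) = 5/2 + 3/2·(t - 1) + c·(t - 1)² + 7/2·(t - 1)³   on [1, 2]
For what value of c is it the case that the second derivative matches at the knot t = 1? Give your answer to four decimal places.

-0.7500

S_0''(t) = -3/2 + 0·t, so S_0''(1) = -3/2. On the right, S_1''(1) = 2c, so c = -3/4.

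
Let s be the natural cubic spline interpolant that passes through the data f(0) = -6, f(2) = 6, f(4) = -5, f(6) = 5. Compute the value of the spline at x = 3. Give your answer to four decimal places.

Write σ_i for s''(x_i). With h_i = 2, 2, 2 and divided differences Δ_i = 6, -11/2, 5, the continuity of s' gives the tridiagonal system
  2·σ_0 + 8·σ_1 + 2·σ_2 = 6(Δ_1 - Δ_0) = -69
  2·σ_1 + 8·σ_2 + 2·σ_3 = 6(Δ_2 - Δ_1) = 63
Natural end conditions: σ_0 = σ_3 = 0.
Solving the tridiagonal system: σ_0 = 0, σ_1 = -113/10, σ_2 = 107/10, σ_3 = 0.
On [2, 4], s(x) = 6 - 23/15·(x - 2) - 113/20·(x - 2)² + 11/6·(x - 2)³.
With (x - 2) = 1: s(3) = 13/20.

0.6500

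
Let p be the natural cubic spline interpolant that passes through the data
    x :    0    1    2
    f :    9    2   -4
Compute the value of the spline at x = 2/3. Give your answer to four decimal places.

4.2407

With σ_i denoting the second derivative at x_i, h_i = 1, 1, and Δ_i = (y_(i+1) − y_i)/h_i = -7, -6:
  1·σ_0 + 4·σ_1 + 1·σ_2 = 6(Δ_1 - Δ_0) = 6
Natural end conditions: σ_0 = σ_2 = 0.
Forward elimination and back-substitution give σ_0 = 0, σ_1 = 3/2, σ_2 = 0.
On [0, 1], p(x) = 9 - 29/4·x + 0·x² + 1/4·x³.
With x = 2/3: p(2/3) = 229/54.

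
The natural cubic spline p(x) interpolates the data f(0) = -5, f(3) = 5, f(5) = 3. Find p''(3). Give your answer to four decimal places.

Put m_i = p'' at the i-th knot. Here h = (3, 2) and Δ = (10/3, -1), so the interior equations h_(i-1)·m_(i-1) + 2(h_(i-1)+h_i)·m_i + h_i·m_(i+1) = 6(Δ_i − Δ_(i-1)) read
  3·m_0 + 10·m_1 + 2·m_2 = 6(Δ_1 - Δ_0) = -26
Natural end conditions: m_0 = m_2 = 0.
Solving the tridiagonal system: m_0 = 0, m_1 = -13/5, m_2 = 0.

-2.6000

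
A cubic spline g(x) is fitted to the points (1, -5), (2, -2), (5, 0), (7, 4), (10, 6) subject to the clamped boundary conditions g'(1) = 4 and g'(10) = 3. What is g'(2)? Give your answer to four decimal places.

1.9421

With σ_i denoting the second derivative at x_i, h_i = 1, 3, 2, 3, and Δ_i = (y_(i+1) − y_i)/h_i = 3, 2/3, 2, 2/3:
  1·σ_0 + 8·σ_1 + 3·σ_2 = 6(Δ_1 - Δ_0) = -14
  3·σ_1 + 10·σ_2 + 2·σ_3 = 6(Δ_2 - Δ_1) = 8
  2·σ_2 + 10·σ_3 + 3·σ_4 = 6(Δ_3 - Δ_2) = -8
Clamped end conditions give two more equations: 2h_0·σ_0 + h_0·σ_1 = 6(Δ_0 - g'(1)) = -6 and h_3·σ_3 + 2h_3·σ_4 = 6(g'(10) - Δ_3) = 14.
Hence σ_0 = -667/354, σ_1 = -395/177, σ_2 = 677/354, σ_3 = -392/177, σ_4 = 203/59.
On [2, 5], g'(x) = b_1 + 2c_1·(x - 2) + 3d_1·(x - 2)² with b_1 = Δ_1 - h_1(2σ_1 + σ_2)/6 = 1375/708, c_1 = σ_1/2 = -395/354, d_1 = (σ_2 - σ_1)/(6h_1) = 163/708. So g'(2) = 1375/708.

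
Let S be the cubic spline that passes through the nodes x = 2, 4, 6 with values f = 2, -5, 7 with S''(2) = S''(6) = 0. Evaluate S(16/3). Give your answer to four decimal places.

Put m_i = S'' at the i-th knot. Here h = (2, 2) and Δ = (-7/2, 6), so the interior equations h_(i-1)·m_(i-1) + 2(h_(i-1)+h_i)·m_i + h_i·m_(i+1) = 6(Δ_i − Δ_(i-1)) read
  2·m_0 + 8·m_1 + 2·m_2 = 6(Δ_1 - Δ_0) = 57
Natural end conditions: m_0 = m_2 = 0.
Solving: m_0 = 0, m_1 = 57/8, m_2 = 0.
On [4, 6], S(x) = -5 + 5/4·(x - 4) + 57/16·(x - 4)² - 19/32·(x - 4)³.
With (x - 4) = 4/3: S(16/3) = 43/27.

1.5926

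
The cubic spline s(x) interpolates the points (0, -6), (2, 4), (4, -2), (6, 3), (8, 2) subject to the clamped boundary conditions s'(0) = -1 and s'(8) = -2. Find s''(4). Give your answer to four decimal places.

With σ_i denoting the second derivative at x_i, h_i = 2, 2, 2, 2, and Δ_i = (y_(i+1) − y_i)/h_i = 5, -3, 5/2, -1/2:
  2·σ_0 + 8·σ_1 + 2·σ_2 = 6(Δ_1 - Δ_0) = -48
  2·σ_1 + 8·σ_2 + 2·σ_3 = 6(Δ_2 - Δ_1) = 33
  2·σ_2 + 8·σ_3 + 2·σ_4 = 6(Δ_3 - Δ_2) = -18
Clamped end conditions give two more equations: 2h_0·σ_0 + h_0·σ_1 = 6(Δ_0 - s'(0)) = 36 and h_3·σ_3 + 2h_3·σ_4 = 6(s'(8) - Δ_3) = -9.
Solving: σ_0 = 119/8, σ_1 = -47/4, σ_2 = 65/8, σ_3 = -17/4, σ_4 = -1/8.

8.1250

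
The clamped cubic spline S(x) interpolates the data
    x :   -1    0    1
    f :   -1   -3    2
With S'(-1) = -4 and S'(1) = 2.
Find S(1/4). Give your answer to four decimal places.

Put M_i = S'' at the i-th knot. Here h = (1, 1) and Δ = (-2, 5), so the interior equations h_(i-1)·M_(i-1) + 2(h_(i-1)+h_i)·M_i + h_i·M_(i+1) = 6(Δ_i − Δ_(i-1)) read
  1·M_0 + 4·M_1 + 1·M_2 = 6(Δ_1 - Δ_0) = 42
Clamped end conditions give two more equations: 2h_0·M_0 + h_0·M_1 = 6(Δ_0 - S'(-1)) = 12 and h_1·M_1 + 2h_1·M_2 = 6(S'(1) - Δ_1) = -18.
Solving: M_0 = -3/2, M_1 = 15, M_2 = -33/2.
On [0, 1], S(x) = -3 + 11/4·x + 15/2·x² - 21/4·x³.
With x = 1/4: S(1/4) = -493/256.

-1.9258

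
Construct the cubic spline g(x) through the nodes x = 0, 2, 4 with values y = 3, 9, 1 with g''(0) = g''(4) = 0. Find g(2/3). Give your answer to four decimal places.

With σ_i denoting the second derivative at x_i, h_i = 2, 2, and Δ_i = (y_(i+1) − y_i)/h_i = 3, -4:
  2·σ_0 + 8·σ_1 + 2·σ_2 = 6(Δ_1 - Δ_0) = -42
Natural end conditions: σ_0 = σ_2 = 0.
Forward elimination and back-substitution give σ_0 = 0, σ_1 = -21/4, σ_2 = 0.
On [0, 2], g(x) = 3 + 19/4·x + 0·x² - 7/16·x³.
With x = 2/3: g(2/3) = 163/27.

6.0370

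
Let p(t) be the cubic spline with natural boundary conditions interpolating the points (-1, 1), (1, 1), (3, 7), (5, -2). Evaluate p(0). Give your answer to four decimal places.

With σ_i denoting the second derivative at x_i, h_i = 2, 2, 2, and Δ_i = (y_(i+1) − y_i)/h_i = 0, 3, -9/2:
  2·σ_0 + 8·σ_1 + 2·σ_2 = 6(Δ_1 - Δ_0) = 18
  2·σ_1 + 8·σ_2 + 2·σ_3 = 6(Δ_2 - Δ_1) = -45
Natural end conditions: σ_0 = σ_3 = 0.
Solving: σ_0 = 0, σ_1 = 39/10, σ_2 = -33/5, σ_3 = 0.
On [-1, 1], p(t) = 1 - 13/10·(t + 1) + 0·(t + 1)² + 13/40·(t + 1)³.
With (t + 1) = 1: p(0) = 1/40.

0.0250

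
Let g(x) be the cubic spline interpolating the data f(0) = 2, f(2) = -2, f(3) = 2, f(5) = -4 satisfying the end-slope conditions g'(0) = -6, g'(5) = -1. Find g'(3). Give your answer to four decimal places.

1.5000

Write m_i for g''(x_i). With h_i = 2, 1, 2 and divided differences Δ_i = -2, 4, -3, the continuity of g' gives the tridiagonal system
  2·m_0 + 6·m_1 + 1·m_2 = 6(Δ_1 - Δ_0) = 36
  1·m_1 + 6·m_2 + 2·m_3 = 6(Δ_2 - Δ_1) = -42
Clamped end conditions give two more equations: 2h_0·m_0 + h_0·m_1 = 6(Δ_0 - g'(0)) = 24 and h_2·m_2 + 2h_2·m_3 = 6(g'(5) - Δ_2) = 12.
Solving the tridiagonal system: m_0 = 5/2, m_1 = 7, m_2 = -11, m_3 = 17/2.
On [3, 5], g'(x) = b_2 + 2c_2·(x - 3) + 3d_2·(x - 3)² with b_2 = Δ_2 - h_2(2m_2 + m_3)/6 = 3/2, c_2 = m_2/2 = -11/2, d_2 = (m_3 - m_2)/(6h_2) = 13/8. So g'(3) = 3/2.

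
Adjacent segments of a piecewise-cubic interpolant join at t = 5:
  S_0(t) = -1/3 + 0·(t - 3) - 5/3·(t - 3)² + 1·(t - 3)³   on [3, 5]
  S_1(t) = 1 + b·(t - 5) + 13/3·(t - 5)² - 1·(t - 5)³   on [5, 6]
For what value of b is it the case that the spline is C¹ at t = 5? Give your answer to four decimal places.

5.3333

S_0'(t) = 0 - 10/3·(t - 3) + 3·(t - 3)², so S_0'(5) = 16/3. On the right, S_1'(5) = b, so b = 16/3.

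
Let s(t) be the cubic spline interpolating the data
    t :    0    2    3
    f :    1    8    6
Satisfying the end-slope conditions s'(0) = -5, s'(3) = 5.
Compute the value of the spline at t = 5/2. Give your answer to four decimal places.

6.2396

Put M_i = s'' at the i-th knot. Here h = (2, 1) and Δ = (7/2, -2), so the interior equations h_(i-1)·M_(i-1) + 2(h_(i-1)+h_i)·M_i + h_i·M_(i+1) = 6(Δ_i − Δ_(i-1)) read
  2·M_0 + 6·M_1 + 1·M_2 = 6(Δ_1 - Δ_0) = -33
Clamped end conditions give two more equations: 2h_0·M_0 + h_0·M_1 = 6(Δ_0 - s'(0)) = 51 and h_1·M_1 + 2h_1·M_2 = 6(s'(3) - Δ_1) = 42.
Solving: M_0 = 259/12, M_1 = -53/3, M_2 = 179/6.
On [2, 3], s(t) = 8 - 13/12·(t - 2) - 53/6·(t - 2)² + 95/12·(t - 2)³.
With (t - 2) = 1/2: s(5/2) = 599/96.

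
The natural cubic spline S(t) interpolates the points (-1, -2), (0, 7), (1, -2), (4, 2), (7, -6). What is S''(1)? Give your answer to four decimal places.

13.5714

With M_i denoting the second derivative at x_i, h_i = 1, 1, 3, 3, and Δ_i = (y_(i+1) − y_i)/h_i = 9, -9, 4/3, -8/3:
  1·M_0 + 4·M_1 + 1·M_2 = 6(Δ_1 - Δ_0) = -108
  1·M_1 + 8·M_2 + 3·M_3 = 6(Δ_2 - Δ_1) = 62
  3·M_2 + 12·M_3 + 3·M_4 = 6(Δ_3 - Δ_2) = -24
Natural end conditions: M_0 = M_4 = 0.
Forward elimination and back-substitution give M_0 = 0, M_1 = -851/28, M_2 = 95/7, M_3 = -151/28, M_4 = 0.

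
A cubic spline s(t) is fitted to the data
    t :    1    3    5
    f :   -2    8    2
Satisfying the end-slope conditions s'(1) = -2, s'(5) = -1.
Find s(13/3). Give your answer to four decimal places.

4.1852

Put σ_i = s'' at the i-th knot. Here h = (2, 2) and Δ = (5, -3), so the interior equations h_(i-1)·σ_(i-1) + 2(h_(i-1)+h_i)·σ_i + h_i·σ_(i+1) = 6(Δ_i − Δ_(i-1)) read
  2·σ_0 + 8·σ_1 + 2·σ_2 = 6(Δ_1 - Δ_0) = -48
Clamped end conditions give two more equations: 2h_0·σ_0 + h_0·σ_1 = 6(Δ_0 - s'(1)) = 42 and h_1·σ_1 + 2h_1·σ_2 = 6(s'(5) - Δ_1) = 12.
Forward elimination and back-substitution give σ_0 = 67/4, σ_1 = -25/2, σ_2 = 37/4.
On [3, 5], s(t) = 8 + 9/4·(t - 3) - 25/4·(t - 3)² + 29/16·(t - 3)³.
With (t - 3) = 4/3: s(13/3) = 113/27.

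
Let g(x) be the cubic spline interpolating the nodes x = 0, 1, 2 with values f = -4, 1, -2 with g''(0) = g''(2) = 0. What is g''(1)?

-12

Write m_i for g''(x_i). With h_i = 1, 1 and divided differences Δ_i = 5, -3, the continuity of g' gives the tridiagonal system
  1·m_0 + 4·m_1 + 1·m_2 = 6(Δ_1 - Δ_0) = -48
Natural end conditions: m_0 = m_2 = 0.
Forward elimination and back-substitution give m_0 = 0, m_1 = -12, m_2 = 0.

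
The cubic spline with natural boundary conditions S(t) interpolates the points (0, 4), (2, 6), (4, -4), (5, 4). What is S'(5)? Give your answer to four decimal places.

10.6364

Let M_i = S''(x_i). Step sizes h_i = 2, 2, 1; slopes of the chords Δ_i = (y_(i+1) - y_i)/h_i = 1, -5, 8.
  2·M_0 + 8·M_1 + 2·M_2 = 6(Δ_1 - Δ_0) = -36
  2·M_1 + 6·M_2 + 1·M_3 = 6(Δ_2 - Δ_1) = 78
Natural end conditions: M_0 = M_3 = 0.
Forward elimination and back-substitution give M_0 = 0, M_1 = -93/11, M_2 = 174/11, M_3 = 0.
On [4, 5], S'(t) = b_2 + 2c_2·(t - 4) + 3d_2·(t - 4)² with b_2 = Δ_2 - h_2(2M_2 + M_3)/6 = 30/11, c_2 = M_2/2 = 87/11, d_2 = (M_3 - M_2)/(6h_2) = -29/11. So S'(5) = 117/11.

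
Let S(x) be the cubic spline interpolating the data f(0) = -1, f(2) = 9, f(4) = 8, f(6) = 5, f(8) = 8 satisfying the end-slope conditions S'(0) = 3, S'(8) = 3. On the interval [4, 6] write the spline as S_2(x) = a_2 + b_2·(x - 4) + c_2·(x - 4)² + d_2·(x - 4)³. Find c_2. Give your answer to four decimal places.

0.0938

Let M_i = S''(x_i). Step sizes h_i = 2, 2, 2, 2; slopes of the chords Δ_i = (y_(i+1) - y_i)/h_i = 5, -1/2, -3/2, 3/2.
  2·M_0 + 8·M_1 + 2·M_2 = 6(Δ_1 - Δ_0) = -33
  2·M_1 + 8·M_2 + 2·M_3 = 6(Δ_2 - Δ_1) = -6
  2·M_2 + 8·M_3 + 2·M_4 = 6(Δ_3 - Δ_2) = 18
Clamped end conditions give two more equations: 2h_0·M_0 + h_0·M_1 = 6(Δ_0 - S'(0)) = 12 and h_3·M_3 + 2h_3·M_4 = 6(S'(8) - Δ_3) = 9.
Hence M_0 = 93/16, M_1 = -45/8, M_2 = 3/16, M_3 = 15/8, M_4 = 21/16.
On [4, 6], with S_2(x) = a_2 + b_2·(x - 4) + c_2·(x - 4)² + d_2·(x - 4)³: c_2 = M_2/2 = 3/32, d_2 = (M_3 - M_2)/(6h_2) = 9/64, b_2 = Δ_2 - h_2(2M_2 + M_3)/6 = -9/4.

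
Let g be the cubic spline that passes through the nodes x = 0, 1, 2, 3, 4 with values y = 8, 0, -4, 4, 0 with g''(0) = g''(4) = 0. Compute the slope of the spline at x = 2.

Let m_i = g''(x_i). Step sizes h_i = 1, 1, 1, 1; slopes of the chords Δ_i = (y_(i+1) - y_i)/h_i = -8, -4, 8, -4.
  1·m_0 + 4·m_1 + 1·m_2 = 6(Δ_1 - Δ_0) = 24
  1·m_1 + 4·m_2 + 1·m_3 = 6(Δ_2 - Δ_1) = 72
  1·m_2 + 4·m_3 + 1·m_4 = 6(Δ_3 - Δ_2) = -72
Natural end conditions: m_0 = m_4 = 0.
Hence m_0 = 0, m_1 = 0, m_2 = 24, m_3 = -24, m_4 = 0.
On [2, 3], g'(x) = b_2 + 2c_2·(x - 2) + 3d_2·(x - 2)² with b_2 = Δ_2 - h_2(2m_2 + m_3)/6 = 4, c_2 = m_2/2 = 12, d_2 = (m_3 - m_2)/(6h_2) = -8. So g'(2) = 4.

4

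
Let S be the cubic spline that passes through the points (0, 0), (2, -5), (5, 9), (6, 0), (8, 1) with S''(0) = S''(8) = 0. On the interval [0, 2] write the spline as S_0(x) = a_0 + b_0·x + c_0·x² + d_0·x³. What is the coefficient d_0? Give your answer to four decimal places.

0.7348

With σ_i denoting the second derivative at x_i, h_i = 2, 3, 1, 2, and Δ_i = (y_(i+1) − y_i)/h_i = -5/2, 14/3, -9, 1/2:
  2·σ_0 + 10·σ_1 + 3·σ_2 = 6(Δ_1 - Δ_0) = 43
  3·σ_1 + 8·σ_2 + 1·σ_3 = 6(Δ_2 - Δ_1) = -82
  1·σ_2 + 6·σ_3 + 2·σ_4 = 6(Δ_3 - Δ_2) = 57
Natural end conditions: σ_0 = σ_4 = 0.
Solving the tridiagonal system: σ_0 = 0, σ_1 = 917/104, σ_2 = -783/52, σ_3 = 1249/104, σ_4 = 0.
On [0, 2], with S_0(x) = a_0 + b_0·x + c_0·x² + d_0·x³: c_0 = σ_0/2 = 0, d_0 = (σ_1 - σ_0)/(6h_0) = 917/1248, b_0 = Δ_0 - h_0(2σ_0 + σ_1)/6 = -1697/312.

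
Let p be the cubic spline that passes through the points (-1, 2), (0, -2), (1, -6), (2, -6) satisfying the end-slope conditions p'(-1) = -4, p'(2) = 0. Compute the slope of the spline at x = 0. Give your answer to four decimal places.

-4.5333

Write m_i for p''(x_i). With h_i = 1, 1, 1 and divided differences Δ_i = -4, -4, 0, the continuity of p' gives the tridiagonal system
  1·m_0 + 4·m_1 + 1·m_2 = 6(Δ_1 - Δ_0) = 0
  1·m_1 + 4·m_2 + 1·m_3 = 6(Δ_2 - Δ_1) = 24
Clamped end conditions give two more equations: 2h_0·m_0 + h_0·m_1 = 6(Δ_0 - p'(-1)) = 0 and h_2·m_2 + 2h_2·m_3 = 6(p'(2) - Δ_2) = 0.
Hence m_0 = 16/15, m_1 = -32/15, m_2 = 112/15, m_3 = -56/15.
On [0, 1], p'(x) = b_1 + 2c_1·x + 3d_1·x² with b_1 = Δ_1 - h_1(2m_1 + m_2)/6 = -68/15, c_1 = m_1/2 = -16/15, d_1 = (m_2 - m_1)/(6h_1) = 8/5. So p'(0) = -68/15.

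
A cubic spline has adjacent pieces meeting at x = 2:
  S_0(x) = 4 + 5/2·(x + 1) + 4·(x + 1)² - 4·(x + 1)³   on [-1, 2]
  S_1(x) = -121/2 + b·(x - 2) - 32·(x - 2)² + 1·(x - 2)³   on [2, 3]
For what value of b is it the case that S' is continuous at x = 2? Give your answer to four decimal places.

-81.5000

S_0'(x) = 5/2 + 8·(x + 1) - 12·(x + 1)², so S_0'(2) = -163/2. On the right, S_1'(2) = b, so b = -163/2.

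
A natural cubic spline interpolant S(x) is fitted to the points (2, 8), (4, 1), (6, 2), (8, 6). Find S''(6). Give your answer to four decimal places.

0.4000

Let M_i = S''(x_i). Step sizes h_i = 2, 2, 2; slopes of the chords Δ_i = (y_(i+1) - y_i)/h_i = -7/2, 1/2, 2.
  2·M_0 + 8·M_1 + 2·M_2 = 6(Δ_1 - Δ_0) = 24
  2·M_1 + 8·M_2 + 2·M_3 = 6(Δ_2 - Δ_1) = 9
Natural end conditions: M_0 = M_3 = 0.
Forward elimination and back-substitution give M_0 = 0, M_1 = 29/10, M_2 = 2/5, M_3 = 0.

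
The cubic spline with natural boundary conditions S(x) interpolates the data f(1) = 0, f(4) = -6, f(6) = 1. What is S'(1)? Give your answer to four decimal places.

Write m_i for S''(x_i). With h_i = 3, 2 and divided differences Δ_i = -2, 7/2, the continuity of S' gives the tridiagonal system
  3·m_0 + 10·m_1 + 2·m_2 = 6(Δ_1 - Δ_0) = 33
Natural end conditions: m_0 = m_2 = 0.
Hence m_0 = 0, m_1 = 33/10, m_2 = 0.
On [1, 4], S'(x) = b_0 + 2c_0·(x - 1) + 3d_0·(x - 1)² with b_0 = Δ_0 - h_0(2m_0 + m_1)/6 = -73/20, c_0 = m_0/2 = 0, d_0 = (m_1 - m_0)/(6h_0) = 11/60. So S'(1) = -73/20.

-3.6500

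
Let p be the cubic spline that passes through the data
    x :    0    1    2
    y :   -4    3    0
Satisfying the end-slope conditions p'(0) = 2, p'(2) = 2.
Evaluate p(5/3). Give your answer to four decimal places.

With m_i denoting the second derivative at x_i, h_i = 1, 1, and Δ_i = (y_(i+1) − y_i)/h_i = 7, -3:
  1·m_0 + 4·m_1 + 1·m_2 = 6(Δ_1 - Δ_0) = -60
Clamped end conditions give two more equations: 2h_0·m_0 + h_0·m_1 = 6(Δ_0 - p'(0)) = 30 and h_1·m_1 + 2h_1·m_2 = 6(p'(2) - Δ_1) = 30.
Solving: m_0 = 30, m_1 = -30, m_2 = 30.
On [1, 2], p(x) = 3 + 2·(x - 1) - 15·(x - 1)² + 10·(x - 1)³.
With (x - 1) = 2/3: p(5/3) = 17/27.

0.6296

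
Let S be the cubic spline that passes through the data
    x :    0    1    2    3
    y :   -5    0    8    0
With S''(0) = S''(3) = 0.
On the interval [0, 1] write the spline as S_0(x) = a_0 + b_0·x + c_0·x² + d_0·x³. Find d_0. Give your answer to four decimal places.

1.8667

With m_i denoting the second derivative at x_i, h_i = 1, 1, 1, and Δ_i = (y_(i+1) − y_i)/h_i = 5, 8, -8:
  1·m_0 + 4·m_1 + 1·m_2 = 6(Δ_1 - Δ_0) = 18
  1·m_1 + 4·m_2 + 1·m_3 = 6(Δ_2 - Δ_1) = -96
Natural end conditions: m_0 = m_3 = 0.
Solving: m_0 = 0, m_1 = 56/5, m_2 = -134/5, m_3 = 0.
On [0, 1], with S_0(x) = a_0 + b_0·x + c_0·x² + d_0·x³: c_0 = m_0/2 = 0, d_0 = (m_1 - m_0)/(6h_0) = 28/15, b_0 = Δ_0 - h_0(2m_0 + m_1)/6 = 47/15.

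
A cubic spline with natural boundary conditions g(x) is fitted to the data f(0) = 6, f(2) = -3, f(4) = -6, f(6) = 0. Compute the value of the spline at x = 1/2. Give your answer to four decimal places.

3.5156

With M_i denoting the second derivative at x_i, h_i = 2, 2, 2, and Δ_i = (y_(i+1) − y_i)/h_i = -9/2, -3/2, 3:
  2·M_0 + 8·M_1 + 2·M_2 = 6(Δ_1 - Δ_0) = 18
  2·M_1 + 8·M_2 + 2·M_3 = 6(Δ_2 - Δ_1) = 27
Natural end conditions: M_0 = M_3 = 0.
Forward elimination and back-substitution give M_0 = 0, M_1 = 3/2, M_2 = 3, M_3 = 0.
On [0, 2], g(x) = 6 - 5·x + 0·x² + 1/8·x³.
With x = 1/2: g(1/2) = 225/64.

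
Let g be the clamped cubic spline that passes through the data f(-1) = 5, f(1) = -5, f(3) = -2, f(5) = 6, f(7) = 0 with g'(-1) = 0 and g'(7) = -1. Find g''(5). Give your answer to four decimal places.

-7.4107

Let M_i = g''(x_i). Step sizes h_i = 2, 2, 2, 2; slopes of the chords Δ_i = (y_(i+1) - y_i)/h_i = -5, 3/2, 4, -3.
  2·M_0 + 8·M_1 + 2·M_2 = 6(Δ_1 - Δ_0) = 39
  2·M_1 + 8·M_2 + 2·M_3 = 6(Δ_2 - Δ_1) = 15
  2·M_2 + 8·M_3 + 2·M_4 = 6(Δ_3 - Δ_2) = -42
Clamped end conditions give two more equations: 2h_0·M_0 + h_0·M_1 = 6(Δ_0 - g'(-1)) = -30 and h_3·M_3 + 2h_3·M_4 = 6(g'(7) - Δ_3) = 12.
Solving: M_0 = -1241/112, M_1 = 401/56, M_2 = 31/16, M_3 = -415/56, M_4 = 751/112.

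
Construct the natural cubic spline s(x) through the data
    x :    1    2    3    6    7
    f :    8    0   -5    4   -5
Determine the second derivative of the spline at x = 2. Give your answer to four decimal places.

1.8396

Let m_i = s''(x_i). Step sizes h_i = 1, 1, 3, 1; slopes of the chords Δ_i = (y_(i+1) - y_i)/h_i = -8, -5, 3, -9.
  1·m_0 + 4·m_1 + 1·m_2 = 6(Δ_1 - Δ_0) = 18
  1·m_1 + 8·m_2 + 3·m_3 = 6(Δ_2 - Δ_1) = 48
  3·m_2 + 8·m_3 + 1·m_4 = 6(Δ_3 - Δ_2) = -72
Natural end conditions: m_0 = m_4 = 0.
Hence m_0 = 0, m_1 = 195/106, m_2 = 564/53, m_3 = -1377/106, m_4 = 0.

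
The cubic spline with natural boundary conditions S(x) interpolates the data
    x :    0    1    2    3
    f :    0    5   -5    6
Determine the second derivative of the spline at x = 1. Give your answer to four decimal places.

-32.4000

Write M_i for S''(x_i). With h_i = 1, 1, 1 and divided differences Δ_i = 5, -10, 11, the continuity of S' gives the tridiagonal system
  1·M_0 + 4·M_1 + 1·M_2 = 6(Δ_1 - Δ_0) = -90
  1·M_1 + 4·M_2 + 1·M_3 = 6(Δ_2 - Δ_1) = 126
Natural end conditions: M_0 = M_3 = 0.
Hence M_0 = 0, M_1 = -162/5, M_2 = 198/5, M_3 = 0.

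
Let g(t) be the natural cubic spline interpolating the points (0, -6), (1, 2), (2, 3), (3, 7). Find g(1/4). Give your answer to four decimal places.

Write M_i for g''(x_i). With h_i = 1, 1, 1 and divided differences Δ_i = 8, 1, 4, the continuity of g' gives the tridiagonal system
  1·M_0 + 4·M_1 + 1·M_2 = 6(Δ_1 - Δ_0) = -42
  1·M_1 + 4·M_2 + 1·M_3 = 6(Δ_2 - Δ_1) = 18
Natural end conditions: M_0 = M_3 = 0.
Solving: M_0 = 0, M_1 = -62/5, M_2 = 38/5, M_3 = 0.
On [0, 1], g(t) = -6 + 151/15·t + 0·t² - 31/15·t³.
With t = 1/4: g(1/4) = -225/64.

-3.5156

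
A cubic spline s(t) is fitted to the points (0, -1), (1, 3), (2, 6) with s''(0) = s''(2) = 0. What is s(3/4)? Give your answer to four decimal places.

With m_i denoting the second derivative at x_i, h_i = 1, 1, and Δ_i = (y_(i+1) − y_i)/h_i = 4, 3:
  1·m_0 + 4·m_1 + 1·m_2 = 6(Δ_1 - Δ_0) = -6
Natural end conditions: m_0 = m_2 = 0.
Forward elimination and back-substitution give m_0 = 0, m_1 = -3/2, m_2 = 0.
On [0, 1], s(t) = -1 + 17/4·t + 0·t² - 1/4·t³.
With t = 3/4: s(3/4) = 533/256.

2.0820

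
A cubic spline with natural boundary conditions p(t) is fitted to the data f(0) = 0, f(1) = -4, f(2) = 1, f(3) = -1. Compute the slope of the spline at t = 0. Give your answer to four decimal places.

With M_i denoting the second derivative at x_i, h_i = 1, 1, 1, and Δ_i = (y_(i+1) − y_i)/h_i = -4, 5, -2:
  1·M_0 + 4·M_1 + 1·M_2 = 6(Δ_1 - Δ_0) = 54
  1·M_1 + 4·M_2 + 1·M_3 = 6(Δ_2 - Δ_1) = -42
Natural end conditions: M_0 = M_3 = 0.
Forward elimination and back-substitution give M_0 = 0, M_1 = 86/5, M_2 = -74/5, M_3 = 0.
On [0, 1], p'(t) = b_0 + 2c_0·t + 3d_0·t² with b_0 = Δ_0 - h_0(2M_0 + M_1)/6 = -103/15, c_0 = M_0/2 = 0, d_0 = (M_1 - M_0)/(6h_0) = 43/15. So p'(0) = -103/15.

-6.8667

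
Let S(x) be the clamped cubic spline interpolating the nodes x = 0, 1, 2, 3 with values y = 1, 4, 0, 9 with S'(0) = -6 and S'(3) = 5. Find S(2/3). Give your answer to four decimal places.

2.7580

Write M_i for S''(x_i). With h_i = 1, 1, 1 and divided differences Δ_i = 3, -4, 9, the continuity of S' gives the tridiagonal system
  1·M_0 + 4·M_1 + 1·M_2 = 6(Δ_1 - Δ_0) = -42
  1·M_1 + 4·M_2 + 1·M_3 = 6(Δ_2 - Δ_1) = 78
Clamped end conditions give two more equations: 2h_0·M_0 + h_0·M_1 = 6(Δ_0 - S'(0)) = 54 and h_2·M_2 + 2h_2·M_3 = 6(S'(3) - Δ_2) = -24.
Hence M_0 = 626/15, M_1 = -442/15, M_2 = 512/15, M_3 = -436/15.
On [0, 1], S(x) = 1 - 6·x + 313/15·x² - 178/15·x³.
With x = 2/3: S(2/3) = 1117/405.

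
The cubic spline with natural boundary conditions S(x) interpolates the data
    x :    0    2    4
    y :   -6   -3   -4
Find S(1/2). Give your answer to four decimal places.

-5.0156

Put σ_i = S'' at the i-th knot. Here h = (2, 2) and Δ = (3/2, -1/2), so the interior equations h_(i-1)·σ_(i-1) + 2(h_(i-1)+h_i)·σ_i + h_i·σ_(i+1) = 6(Δ_i − Δ_(i-1)) read
  2·σ_0 + 8·σ_1 + 2·σ_2 = 6(Δ_1 - Δ_0) = -12
Natural end conditions: σ_0 = σ_2 = 0.
Solving: σ_0 = 0, σ_1 = -3/2, σ_2 = 0.
On [0, 2], S(x) = -6 + 2·x + 0·x² - 1/8·x³.
With x = 1/2: S(1/2) = -321/64.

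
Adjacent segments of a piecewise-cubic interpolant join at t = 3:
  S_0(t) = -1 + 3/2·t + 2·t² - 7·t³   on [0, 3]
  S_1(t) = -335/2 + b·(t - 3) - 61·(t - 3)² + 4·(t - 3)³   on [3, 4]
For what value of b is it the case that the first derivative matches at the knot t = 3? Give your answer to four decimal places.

S_0'(t) = 3/2 + 4·t - 21·t², so S_0'(3) = -351/2. On the right, S_1'(3) = b, so b = -351/2.

-175.5000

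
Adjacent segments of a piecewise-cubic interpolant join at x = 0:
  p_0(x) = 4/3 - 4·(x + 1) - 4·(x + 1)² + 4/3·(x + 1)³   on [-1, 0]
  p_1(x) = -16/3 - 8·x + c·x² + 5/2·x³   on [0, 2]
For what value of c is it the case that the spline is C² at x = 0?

0

p_0''(x) = -8 + 8·(x + 1), so p_0''(0) = 0. On the right, p_1''(0) = 2c, so c = 0.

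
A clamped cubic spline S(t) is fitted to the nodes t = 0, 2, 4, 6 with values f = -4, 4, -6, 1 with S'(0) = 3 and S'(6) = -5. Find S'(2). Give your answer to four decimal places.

Put m_i = S'' at the i-th knot. Here h = (2, 2, 2) and Δ = (4, -5, 7/2), so the interior equations h_(i-1)·m_(i-1) + 2(h_(i-1)+h_i)·m_i + h_i·m_(i+1) = 6(Δ_i − Δ_(i-1)) read
  2·m_0 + 8·m_1 + 2·m_2 = 6(Δ_1 - Δ_0) = -54
  2·m_1 + 8·m_2 + 2·m_3 = 6(Δ_2 - Δ_1) = 51
Clamped end conditions give two more equations: 2h_0·m_0 + h_0·m_1 = 6(Δ_0 - S'(0)) = 6 and h_2·m_2 + 2h_2·m_3 = 6(S'(6) - Δ_2) = -51.
Solving the tridiagonal system: m_0 = 229/30, m_1 = -184/15, m_2 = 433/30, m_3 = -599/30.
On [2, 4], S'(t) = b_1 + 2c_1·(t - 2) + 3d_1·(t - 2)² with b_1 = Δ_1 - h_1(2m_1 + m_2)/6 = -49/30, c_1 = m_1/2 = -92/15, d_1 = (m_2 - m_1)/(6h_1) = 89/40. So S'(2) = -49/30.

-1.6333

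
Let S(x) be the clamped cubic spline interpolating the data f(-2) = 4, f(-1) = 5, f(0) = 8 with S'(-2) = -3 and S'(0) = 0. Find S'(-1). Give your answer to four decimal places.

Write M_i for S''(x_i). With h_i = 1, 1 and divided differences Δ_i = 1, 3, the continuity of S' gives the tridiagonal system
  1·M_0 + 4·M_1 + 1·M_2 = 6(Δ_1 - Δ_0) = 12
Clamped end conditions give two more equations: 2h_0·M_0 + h_0·M_1 = 6(Δ_0 - S'(-2)) = 24 and h_1·M_1 + 2h_1·M_2 = 6(S'(0) - Δ_1) = -18.
Hence M_0 = 21/2, M_1 = 3, M_2 = -21/2.
On [-1, 0], S'(x) = b_1 + 2c_1·(x + 1) + 3d_1·(x + 1)² with b_1 = Δ_1 - h_1(2M_1 + M_2)/6 = 15/4, c_1 = M_1/2 = 3/2, d_1 = (M_2 - M_1)/(6h_1) = -9/4. So S'(-1) = 15/4.

3.7500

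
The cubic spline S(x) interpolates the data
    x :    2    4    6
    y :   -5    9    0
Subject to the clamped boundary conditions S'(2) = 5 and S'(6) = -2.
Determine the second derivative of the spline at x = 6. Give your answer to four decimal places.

Write m_i for S''(x_i). With h_i = 2, 2 and divided differences Δ_i = 7, -9/2, the continuity of S' gives the tridiagonal system
  2·m_0 + 8·m_1 + 2·m_2 = 6(Δ_1 - Δ_0) = -69
Clamped end conditions give two more equations: 2h_0·m_0 + h_0·m_1 = 6(Δ_0 - S'(2)) = 12 and h_1·m_1 + 2h_1·m_2 = 6(S'(6) - Δ_1) = 15.
Forward elimination and back-substitution give m_0 = 79/8, m_1 = -55/4, m_2 = 85/8.

10.6250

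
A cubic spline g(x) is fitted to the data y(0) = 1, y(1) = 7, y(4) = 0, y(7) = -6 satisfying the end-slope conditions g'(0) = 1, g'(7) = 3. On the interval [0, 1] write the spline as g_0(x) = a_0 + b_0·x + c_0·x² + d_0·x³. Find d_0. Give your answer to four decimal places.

Let m_i = g''(x_i). Step sizes h_i = 1, 3, 3; slopes of the chords Δ_i = (y_(i+1) - y_i)/h_i = 6, -7/3, -2.
  1·m_0 + 8·m_1 + 3·m_2 = 6(Δ_1 - Δ_0) = -50
  3·m_1 + 12·m_2 + 3·m_3 = 6(Δ_2 - Δ_1) = 2
Clamped end conditions give two more equations: 2h_0·m_0 + h_0·m_1 = 6(Δ_0 - g'(0)) = 30 and h_2·m_2 + 2h_2·m_3 = 6(g'(7) - Δ_2) = 30.
Hence m_0 = 608/31, m_1 = -286/31, m_2 = 130/93, m_3 = 400/93.
On [0, 1], with g_0(x) = a_0 + b_0·x + c_0·x² + d_0·x³: c_0 = m_0/2 = 304/31, d_0 = (m_1 - m_0)/(6h_0) = -149/31, b_0 = Δ_0 - h_0(2m_0 + m_1)/6 = 1.

-4.8065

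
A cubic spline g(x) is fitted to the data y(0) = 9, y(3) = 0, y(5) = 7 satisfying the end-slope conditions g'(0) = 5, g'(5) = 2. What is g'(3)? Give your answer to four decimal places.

-0.2500

Write M_i for g''(x_i). With h_i = 3, 2 and divided differences Δ_i = -3, 7/2, the continuity of g' gives the tridiagonal system
  3·M_0 + 10·M_1 + 2·M_2 = 6(Δ_1 - Δ_0) = 39
Clamped end conditions give two more equations: 2h_0·M_0 + h_0·M_1 = 6(Δ_0 - g'(0)) = -48 and h_1·M_1 + 2h_1·M_2 = 6(g'(5) - Δ_1) = -9.
Hence M_0 = -25/2, M_1 = 9, M_2 = -27/4.
On [3, 5], g'(x) = b_1 + 2c_1·(x - 3) + 3d_1·(x - 3)² with b_1 = Δ_1 - h_1(2M_1 + M_2)/6 = -1/4, c_1 = M_1/2 = 9/2, d_1 = (M_2 - M_1)/(6h_1) = -21/16. So g'(3) = -1/4.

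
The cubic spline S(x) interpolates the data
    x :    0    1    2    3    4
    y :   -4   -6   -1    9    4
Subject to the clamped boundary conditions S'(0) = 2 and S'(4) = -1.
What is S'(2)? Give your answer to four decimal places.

11.2143

With σ_i denoting the second derivative at x_i, h_i = 1, 1, 1, 1, and Δ_i = (y_(i+1) − y_i)/h_i = -2, 5, 10, -5:
  1·σ_0 + 4·σ_1 + 1·σ_2 = 6(Δ_1 - Δ_0) = 42
  1·σ_1 + 4·σ_2 + 1·σ_3 = 6(Δ_2 - Δ_1) = 30
  1·σ_2 + 4·σ_3 + 1·σ_4 = 6(Δ_3 - Δ_2) = -90
Clamped end conditions give two more equations: 2h_0·σ_0 + h_0·σ_1 = 6(Δ_0 - S'(0)) = -24 and h_3·σ_3 + 2h_3·σ_4 = 6(S'(4) - Δ_3) = 24.
Hence σ_0 = -501/28, σ_1 = 165/14, σ_2 = 51/4, σ_3 = -459/14, σ_4 = 795/28.
On [2, 3], S'(x) = b_2 + 2c_2·(x - 2) + 3d_2·(x - 2)² with b_2 = Δ_2 - h_2(2σ_2 + σ_3)/6 = 157/14, c_2 = σ_2/2 = 51/8, d_2 = (σ_3 - σ_2)/(6h_2) = -425/56. So S'(2) = 157/14.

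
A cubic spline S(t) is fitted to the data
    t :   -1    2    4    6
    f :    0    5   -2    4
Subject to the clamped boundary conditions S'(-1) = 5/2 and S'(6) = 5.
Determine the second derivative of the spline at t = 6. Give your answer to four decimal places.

Let m_i = S''(x_i). Step sizes h_i = 3, 2, 2; slopes of the chords Δ_i = (y_(i+1) - y_i)/h_i = 5/3, -7/2, 3.
  3·m_0 + 10·m_1 + 2·m_2 = 6(Δ_1 - Δ_0) = -31
  2·m_1 + 8·m_2 + 2·m_3 = 6(Δ_2 - Δ_1) = 39
Clamped end conditions give two more equations: 2h_0·m_0 + h_0·m_1 = 6(Δ_0 - S'(-1)) = -5 and h_2·m_2 + 2h_2·m_3 = 6(S'(6) - Δ_2) = 12.
Solving: m_0 = 173/111, m_1 = -177/37, m_2 = 225/37, m_3 = -3/74.

-0.0405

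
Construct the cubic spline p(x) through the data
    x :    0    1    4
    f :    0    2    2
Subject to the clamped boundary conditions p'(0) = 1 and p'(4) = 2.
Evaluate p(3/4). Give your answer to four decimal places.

Put M_i = p'' at the i-th knot. Here h = (1, 3) and Δ = (2, 0), so the interior equations h_(i-1)·M_(i-1) + 2(h_(i-1)+h_i)·M_i + h_i·M_(i+1) = 6(Δ_i − Δ_(i-1)) read
  1·M_0 + 8·M_1 + 3·M_2 = 6(Δ_1 - Δ_0) = -12
Clamped end conditions give two more equations: 2h_0·M_0 + h_0·M_1 = 6(Δ_0 - p'(0)) = 6 and h_1·M_1 + 2h_1·M_2 = 6(p'(4) - Δ_1) = 12.
Hence M_0 = 19/4, M_1 = -7/2, M_2 = 15/4.
On [0, 1], p(x) = 0 + 1·x + 19/8·x² - 11/8·x³.
With x = 3/4: p(3/4) = 771/512.

1.5059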